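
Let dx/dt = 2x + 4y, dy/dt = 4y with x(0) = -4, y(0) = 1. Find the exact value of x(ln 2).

A = [[2,4],[0,4]]; eigenvalues λ = 2, 4.
Eigenvectors: (-1,0) for λ=2, (2,1) for λ=4.
From the initial condition, c_1 = 6, c_2 = 1.
x(ln 2) = (6)(2^2)(-1) + (1)(2^4)(2) = 8.

8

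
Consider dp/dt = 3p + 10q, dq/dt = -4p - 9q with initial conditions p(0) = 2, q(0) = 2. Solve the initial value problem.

Coefficient matrix A = [[3, 10], [-4, -9]].
Characteristic polynomial det(A - λI) = λ^2 + 6λ + 13 = 0.
Eigenvalues λ = -3 ± 2i (complex conjugate pair).
For λ=-3+2i: an eigenvector is (2,-1) - i(1,-1) = (2 - i, -1 + i).
A real fundamental pair from Re and Im of e^((-3+2i)t)v: X_1 = e^(-3t)(cos(2t)·(2,-1) + sin(2t)·(1,-1)), X_2 = e^(-3t)(sin(2t)·(2,-1) - cos(2t)·(1,-1)).
General solution: C_1X_1 + C_2X_2.
Applying p(0)=2, q(0)=2 gives C_1=4, C_2=6.

p(t) = 16e^(-3t)sin(2t) + 2e^(-3t)cos(2t), q(t) = -10e^(-3t)sin(2t) + 2e^(-3t)cos(2t)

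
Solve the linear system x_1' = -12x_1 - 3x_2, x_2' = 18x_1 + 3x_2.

x_1(t) = c_1e^(-3t) + c_2e^(-6t), x_2(t) = -3c_1e^(-3t) - 2c_2e^(-6t)

Coefficient matrix A = [[-12, -3], [18, 3]].
Characteristic polynomial det(A - λI) = λ^2 + 9λ + 18 = 0.
Eigenvalues λ = -3, -6.
For λ=-3: (A-λI) row 1 is [-9, -3], so an eigenvector is (1, -3).
For λ=-6: (A-λI) row 1 is [-6, -3], so an eigenvector is (1, -2).
General solution: c_1e^(-3t)(1,-3) + c_2e^(-6t)(1,-2).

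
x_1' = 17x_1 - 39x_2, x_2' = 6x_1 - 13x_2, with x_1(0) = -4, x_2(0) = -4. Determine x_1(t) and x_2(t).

x_1(t) = 32e^(2t)sin(3t) - 4e^(2t)cos(3t), x_2(t) = 12e^(2t)sin(3t) - 4e^(2t)cos(3t)

Coefficient matrix A = [[17, -39], [6, -13]].
Characteristic polynomial det(A - λI) = λ^2 - 4λ + 13 = 0.
Eigenvalues λ = 2 ± 3i (complex conjugate pair).
For λ=2+3i: an eigenvector is (2,1) - i(-3,-1) = (2 + 3i, 1 + i).
A real fundamental pair from Re and Im of e^((2+3i)t)v: X_1 = e^(2t)(cos(3t)·(2,1) + sin(3t)·(-3,-1)), X_2 = e^(2t)(sin(3t)·(2,1) - cos(3t)·(-3,-1)).
General solution: K_1X_1 + K_2X_2.
Applying x_1(0)=-4, x_2(0)=-4 gives K_1=-8, K_2=4.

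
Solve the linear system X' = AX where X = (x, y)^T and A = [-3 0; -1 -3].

x(t) = -c_2e^(-3t), y(t) = c_1e^(-3t) + c_2te^(-3t)

Coefficient matrix A = [[-3, 0], [-1, -3]].
Characteristic polynomial det(A - λI) = λ^2 + 6λ + 9 = 0.
Single eigenvalue λ = -3 with algebraic multiplicity 2.
Eigenvector v = (0,1); generalized eigenvector w with (A-λI)w=v is (-1,0).
General solution: e^(-3t)[c_1·v + c_2·(t·v + w)].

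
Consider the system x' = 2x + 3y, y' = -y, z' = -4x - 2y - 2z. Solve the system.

Coefficient matrix A = [[2, 3, 0], [0, -1, 0], [-4, -2, -2]].
det(A - λI) = 0 gives eigenvalues λ = -1, 2, -2.
For λ=-1: eigenvector (-1,1,2).
For λ=2: eigenvector (1,0,-1).
For λ=-2: eigenvector (0,0,1).
General solution: K_1e^(-t)(-1,1,2) + K_2e^(2t)(1,0,-1) + K_3e^(-2t)(0,0,1).

x(t) = -K_1e^(-t) + K_2e^(2t), y(t) = K_1e^(-t), z(t) = 2K_1e^(-t) - K_2e^(2t) + K_3e^(-2t)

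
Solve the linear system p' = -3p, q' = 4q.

p(t) = c_2e^(-3t), q(t) = -c_1e^(4t)

Coefficient matrix A = [[-3, 0], [0, 4]].
Characteristic polynomial det(A - λI) = λ^2 - λ - 12 = 0.
Eigenvalues λ = 4, -3.
For λ=4: (A-λI) row 1 is [-7, 0], so an eigenvector is (0, -1).
For λ=-3: (A-λI) row 2 is [0, 7], so an eigenvector is (1, 0).
General solution: c_1e^(4t)(0,-1) + c_2e^(-3t)(1,0).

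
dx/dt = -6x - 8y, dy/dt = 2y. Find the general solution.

Coefficient matrix A = [[-6, -8], [0, 2]].
Characteristic polynomial det(A - λI) = λ^2 + 4λ - 12 = 0.
Eigenvalues λ = -6, 2.
For λ=-6: (A-λI) row 1 is [0, -8], so an eigenvector is (1, 0).
For λ=2: (A-λI) row 1 is [-8, -8], so an eigenvector is (-1, 1).
General solution: C_1e^(-6t)(1,0) + C_2e^(2t)(-1,1).

x(t) = C_1e^(-6t) - C_2e^(2t), y(t) = C_2e^(2t)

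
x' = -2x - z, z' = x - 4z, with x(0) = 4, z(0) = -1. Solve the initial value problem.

Coefficient matrix A = [[-2, -1], [1, -4]].
Characteristic polynomial det(A - λI) = λ^2 + 6λ + 9 = 0.
Single eigenvalue λ = -3 with algebraic multiplicity 2.
Eigenvector v = (1,1); generalized eigenvector w with (A-λI)w=v is (-1,-2).
General solution: e^(-3t)[K_1·v + K_2·(t·v + w)].
Applying x(0)=4, z(0)=-1 gives K_1=9, K_2=5.

x(t) = 5te^(-3t) + 4e^(-3t), z(t) = 5te^(-3t) - e^(-3t)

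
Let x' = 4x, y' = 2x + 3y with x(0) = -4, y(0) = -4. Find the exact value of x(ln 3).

-324

A = [[4,0],[2,3]]; eigenvalues λ = 4, 3.
Eigenvectors: (-1,-2) for λ=4, (0,-1) for λ=3.
From the initial condition, c_1 = 4, c_2 = -4.
x(ln 3) = (4)(3^4)(-1) + (-4)(3^3)(0) = -324.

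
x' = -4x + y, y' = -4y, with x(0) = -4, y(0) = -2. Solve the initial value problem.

x(t) = -2te^(-4t) - 4e^(-4t), y(t) = -2e^(-4t)

Coefficient matrix A = [[-4, 1], [0, -4]].
Characteristic polynomial det(A - λI) = λ^2 + 8λ + 16 = 0.
Single eigenvalue λ = -4 with algebraic multiplicity 2.
Eigenvector v = (1,0); generalized eigenvector w with (A-λI)w=v is (-3,1).
General solution: e^(-4t)[K_1·v + K_2·(t·v + w)].
Applying x(0)=-4, y(0)=-2 gives K_1=-10, K_2=-2.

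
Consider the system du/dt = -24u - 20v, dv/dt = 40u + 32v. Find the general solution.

Coefficient matrix A = [[-24, -20], [40, 32]].
Characteristic polynomial det(A - λI) = λ^2 - 8λ + 32 = 0.
Eigenvalues λ = 4 ± 4i (complex conjugate pair).
For λ=4+4i: an eigenvector is (-1,1) - i(2,-3) = (-1 - 2i, 1 + 3i).
A real fundamental pair from Re and Im of e^((4+4i)t)v: X_1 = e^(4t)(cos(4t)·(-1,1) + sin(4t)·(2,-3)), X_2 = e^(4t)(sin(4t)·(-1,1) - cos(4t)·(2,-3)).
General solution: c_1X_1 + c_2X_2.

u(t) = 2c_1e^(4t)sin(4t) - c_1e^(4t)cos(4t) - c_2e^(4t)sin(4t) - 2c_2e^(4t)cos(4t), v(t) = -3c_1e^(4t)sin(4t) + c_1e^(4t)cos(4t) + c_2e^(4t)sin(4t) + 3c_2e^(4t)cos(4t)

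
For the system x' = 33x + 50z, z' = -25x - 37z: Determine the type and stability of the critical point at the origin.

A = [[33,50],[-25,-37]]; det(A-λI) = λ^2 + 4λ + 29.
λ = -2 ± 5i: negative real part.

stable spiral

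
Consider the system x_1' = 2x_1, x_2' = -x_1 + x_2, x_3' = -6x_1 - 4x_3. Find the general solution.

x_1(t) = K_1e^(2t), x_2(t) = -K_1e^(2t) + K_2e^(t), x_3(t) = -K_1e^(2t) + K_3e^(-4t)

Coefficient matrix A = [[2, 0, 0], [-1, 1, 0], [-6, 0, -4]].
det(A - λI) = 0 gives eigenvalues λ = 2, 1, -4.
For λ=2: eigenvector (1,-1,-1).
For λ=1: eigenvector (0,1,0).
For λ=-4: eigenvector (0,0,1).
General solution: K_1e^(2t)(1,-1,-1) + K_2e^(t)(0,1,0) + K_3e^(-4t)(0,0,1).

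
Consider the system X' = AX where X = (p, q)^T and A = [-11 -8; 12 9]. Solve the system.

Coefficient matrix A = [[-11, -8], [12, 9]].
Characteristic polynomial det(A - λI) = λ^2 + 2λ - 3 = 0.
Eigenvalues λ = 1, -3.
For λ=1: (A-λI) row 1 is [-12, -8], so an eigenvector is (-2, 3).
For λ=-3: (A-λI) row 1 is [-8, -8], so an eigenvector is (-1, 1).
General solution: C_1e^(t)(-2,3) + C_2e^(-3t)(-1,1).

p(t) = -2C_1e^(t) - C_2e^(-3t), q(t) = 3C_1e^(t) + C_2e^(-3t)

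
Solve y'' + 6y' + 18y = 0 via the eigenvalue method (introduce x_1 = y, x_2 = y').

Let x_1 = y, x_2 = y'. Then x_1' = x_2 and x_2' = -18x_1 - 6x_2.
A = [[0,1],[-18,-6]]; det(A-λI) = λ^2 + 6λ + 18.
Eigenvalues λ = -3 ± 3i.

y(t) = K_1e^(-3t)cos(3t) + K_2e^(-3t)sin(3t)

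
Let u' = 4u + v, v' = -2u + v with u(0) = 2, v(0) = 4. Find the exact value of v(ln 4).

-320

A = [[4,1],[-2,1]]; eigenvalues λ = 2, 3.
Eigenvectors: (-1,2) for λ=2, (-1,1) for λ=3.
From the initial condition, c_1 = 6, c_2 = -8.
v(ln 4) = (6)(4^2)(2) + (-8)(4^3)(1) = -320.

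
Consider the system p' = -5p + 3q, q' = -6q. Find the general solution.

Coefficient matrix A = [[-5, 3], [0, -6]].
Characteristic polynomial det(A - λI) = λ^2 + 11λ + 30 = 0.
Eigenvalues λ = -5, -6.
For λ=-5: (A-λI) row 1 is [0, 3], so an eigenvector is (-1, 0).
For λ=-6: (A-λI) row 1 is [1, 3], so an eigenvector is (3, -1).
General solution: K_1e^(-5t)(-1,0) + K_2e^(-6t)(3,-1).

p(t) = -K_1e^(-5t) + 3K_2e^(-6t), q(t) = -K_2e^(-6t)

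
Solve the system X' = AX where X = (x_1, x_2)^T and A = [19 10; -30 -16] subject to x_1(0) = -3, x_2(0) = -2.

x_1(t) = -16e^(4t) + 13e^(-t), x_2(t) = 24e^(4t) - 26e^(-t)

Coefficient matrix A = [[19, 10], [-30, -16]].
Characteristic polynomial det(A - λI) = λ^2 - 3λ - 4 = 0.
Eigenvalues λ = -1, 4.
For λ=-1: (A-λI) row 1 is [20, 10], so an eigenvector is (-1, 2).
For λ=4: (A-λI) row 1 is [15, 10], so an eigenvector is (-2, 3).
General solution: C_1e^(-t)(-1,2) + C_2e^(4t)(-2,3).
Applying x_1(0)=-3, x_2(0)=-2 gives C_1=-13, C_2=8.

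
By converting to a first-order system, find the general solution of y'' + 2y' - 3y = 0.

Let x_1 = y, x_2 = y'. Then x_1' = x_2 and x_2' = 3x_1 - 2x_2.
A = [[0,1],[3,-2]]; det(A-λI) = λ^2 + 2λ - 3.
Eigenvalues λ = -3, 1 with eigenvectors (1,-3), (1,1).

y(t) = K_1e^(-3t) + K_2e^(t)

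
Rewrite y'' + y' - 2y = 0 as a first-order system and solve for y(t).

y(t) = C_1e^(t) + C_2e^(-2t)

Let x_1 = y, x_2 = y'. Then x_1' = x_2 and x_2' = 2x_1 - x_2.
A = [[0,1],[2,-1]]; det(A-λI) = λ^2 + λ - 2.
Eigenvalues λ = 1, -2 with eigenvectors (1,1), (1,-2).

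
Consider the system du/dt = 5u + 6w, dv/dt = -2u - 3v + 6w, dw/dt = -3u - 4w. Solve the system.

Coefficient matrix A = [[5, 0, 6], [-2, -3, 6], [-3, 0, -4]].
det(A - λI) = 0 gives eigenvalues λ = 2, -3, -1.
For λ=2: eigenvector (-2,2,1).
For λ=-3: eigenvector (0,1,0).
For λ=-1: eigenvector (-1,4,1).
General solution: K_1e^(2t)(-2,2,1) + K_2e^(-3t)(0,1,0) + K_3e^(-t)(-1,4,1).

u(t) = -2K_1e^(2t) - K_3e^(-t), v(t) = 2K_1e^(2t) + K_2e^(-3t) + 4K_3e^(-t), w(t) = K_1e^(2t) + K_3e^(-t)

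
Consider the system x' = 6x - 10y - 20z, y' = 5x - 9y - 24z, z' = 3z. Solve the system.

x(t) = K_2e^(-4t) + 2K_3e^(t), y(t) = -2K_1e^(3t) + K_2e^(-4t) + K_3e^(t), z(t) = K_1e^(3t)

Coefficient matrix A = [[6, -10, -20], [5, -9, -24], [0, 0, 3]].
det(A - λI) = 0 gives eigenvalues λ = 3, -4, 1.
For λ=3: eigenvector (0,-2,1).
For λ=-4: eigenvector (1,1,0).
For λ=1: eigenvector (2,1,0).
General solution: K_1e^(3t)(0,-2,1) + K_2e^(-4t)(1,1,0) + K_3e^(t)(2,1,0).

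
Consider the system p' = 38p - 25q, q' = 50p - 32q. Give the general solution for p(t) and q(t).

Coefficient matrix A = [[38, -25], [50, -32]].
Characteristic polynomial det(A - λI) = λ^2 - 6λ + 34 = 0.
Eigenvalues λ = 3 ± 5i (complex conjugate pair).
For λ=3+5i: an eigenvector is (2,3) - i(-1,-1) = (2 + i, 3 + i).
A real fundamental pair from Re and Im of e^((3+5i)t)v: X_1 = e^(3t)(cos(5t)·(2,3) + sin(5t)·(-1,-1)), X_2 = e^(3t)(sin(5t)·(2,3) - cos(5t)·(-1,-1)).
General solution: C_1X_1 + C_2X_2.

p(t) = -C_1e^(3t)sin(5t) + 2C_1e^(3t)cos(5t) + 2C_2e^(3t)sin(5t) + C_2e^(3t)cos(5t), q(t) = -C_1e^(3t)sin(5t) + 3C_1e^(3t)cos(5t) + 3C_2e^(3t)sin(5t) + C_2e^(3t)cos(5t)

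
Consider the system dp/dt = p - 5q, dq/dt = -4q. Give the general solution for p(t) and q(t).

Coefficient matrix A = [[1, -5], [0, -4]].
Characteristic polynomial det(A - λI) = λ^2 + 3λ - 4 = 0.
Eigenvalues λ = -4, 1.
For λ=-4: (A-λI) row 1 is [5, -5], so an eigenvector is (1, 1).
For λ=1: (A-λI) row 1 is [0, -5], so an eigenvector is (-1, 0).
General solution: c_1e^(-4t)(1,1) + c_2e^(t)(-1,0).

p(t) = c_1e^(-4t) - c_2e^(t), q(t) = c_1e^(-4t)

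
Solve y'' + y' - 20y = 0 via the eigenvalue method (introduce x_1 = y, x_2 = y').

y(t) = C_1e^(4t) + C_2e^(-5t)

Let x_1 = y, x_2 = y'. Then x_1' = x_2 and x_2' = 20x_1 - x_2.
A = [[0,1],[20,-1]]; det(A-λI) = λ^2 + λ - 20.
Eigenvalues λ = 4, -5 with eigenvectors (1,4), (1,-5).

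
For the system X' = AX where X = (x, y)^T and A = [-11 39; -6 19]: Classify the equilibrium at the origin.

unstable spiral

A = [[-11,39],[-6,19]]; det(A-λI) = λ^2 - 8λ + 25.
λ = 4 ± 3i: positive real part.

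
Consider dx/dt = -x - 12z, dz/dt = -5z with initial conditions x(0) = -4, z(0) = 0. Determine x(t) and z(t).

Coefficient matrix A = [[-1, -12], [0, -5]].
Characteristic polynomial det(A - λI) = λ^2 + 6λ + 5 = 0.
Eigenvalues λ = -5, -1.
For λ=-5: (A-λI) row 1 is [4, -12], so an eigenvector is (3, 1).
For λ=-1: (A-λI) row 1 is [0, -12], so an eigenvector is (-1, 0).
General solution: C_1e^(-5t)(3,1) + C_2e^(-t)(-1,0).
Applying x(0)=-4, z(0)=0 gives C_1=0, C_2=4.

x(t) = -4e^(-t), z(t) = 0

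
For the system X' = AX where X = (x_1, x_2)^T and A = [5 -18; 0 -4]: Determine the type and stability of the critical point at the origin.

A = [[5,-18],[0,-4]]; det(A-λI) = λ^2 - λ - 20.
λ = -4, 5: opposite signs.

saddle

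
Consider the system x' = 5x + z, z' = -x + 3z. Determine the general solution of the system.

x(t) = c_1e^(4t) + c_2te^(4t) + 2c_2e^(4t), z(t) = -c_1e^(4t) - c_2te^(4t) - c_2e^(4t)

Coefficient matrix A = [[5, 1], [-1, 3]].
Characteristic polynomial det(A - λI) = λ^2 - 8λ + 16 = 0.
Single eigenvalue λ = 4 with algebraic multiplicity 2.
Eigenvector v = (1,-1); generalized eigenvector w with (A-λI)w=v is (2,-1).
General solution: e^(4t)[c_1·v + c_2·(t·v + w)].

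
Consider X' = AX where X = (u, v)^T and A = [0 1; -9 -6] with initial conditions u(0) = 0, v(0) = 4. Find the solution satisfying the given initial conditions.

Coefficient matrix A = [[0, 1], [-9, -6]].
Characteristic polynomial det(A - λI) = λ^2 + 6λ + 9 = 0.
Single eigenvalue λ = -3 with algebraic multiplicity 2.
Eigenvector v = (1,-3); generalized eigenvector w with (A-λI)w=v is (1,-2).
General solution: e^(-3t)[c_1·v + c_2·(t·v + w)].
Applying u(0)=0, v(0)=4 gives c_1=-4, c_2=4.

u(t) = 4te^(-3t), v(t) = -12te^(-3t) + 4e^(-3t)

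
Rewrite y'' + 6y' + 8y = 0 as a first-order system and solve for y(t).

y(t) = C_1e^(-4t) + C_2e^(-2t)

Let x_1 = y, x_2 = y'. Then x_1' = x_2 and x_2' = -8x_1 - 6x_2.
A = [[0,1],[-8,-6]]; det(A-λI) = λ^2 + 6λ + 8.
Eigenvalues λ = -4, -2 with eigenvectors (1,-4), (1,-2).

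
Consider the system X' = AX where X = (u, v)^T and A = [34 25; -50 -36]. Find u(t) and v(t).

u(t) = 2c_1e^(-t)sin(5t) + c_1e^(-t)cos(5t) + c_2e^(-t)sin(5t) - 2c_2e^(-t)cos(5t), v(t) = -3c_1e^(-t)sin(5t) - c_1e^(-t)cos(5t) - c_2e^(-t)sin(5t) + 3c_2e^(-t)cos(5t)

Coefficient matrix A = [[34, 25], [-50, -36]].
Characteristic polynomial det(A - λI) = λ^2 + 2λ + 26 = 0.
Eigenvalues λ = -1 ± 5i (complex conjugate pair).
For λ=-1+5i: an eigenvector is (1,-1) - i(2,-3) = (1 - 2i, -1 + 3i).
A real fundamental pair from Re and Im of e^((-1+5i)t)v: X_1 = e^(-t)(cos(5t)·(1,-1) + sin(5t)·(2,-3)), X_2 = e^(-t)(sin(5t)·(1,-1) - cos(5t)·(2,-3)).
General solution: c_1X_1 + c_2X_2.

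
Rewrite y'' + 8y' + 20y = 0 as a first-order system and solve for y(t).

Let x_1 = y, x_2 = y'. Then x_1' = x_2 and x_2' = -20x_1 - 8x_2.
A = [[0,1],[-20,-8]]; det(A-λI) = λ^2 + 8λ + 20.
Eigenvalues λ = -4 ± 2i.

y(t) = C_1e^(-4t)cos(2t) + C_2e^(-4t)sin(2t)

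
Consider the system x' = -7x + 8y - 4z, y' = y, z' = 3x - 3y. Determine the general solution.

Coefficient matrix A = [[-7, 8, -4], [0, 1, 0], [3, -3, 0]].
det(A - λI) = 0 gives eigenvalues λ = -4, -3, 1.
For λ=-4: eigenvector (4,0,-3).
For λ=-3: eigenvector (-1,0,1).
For λ=1: eigenvector (1,1,0).
General solution: c_1e^(-4t)(4,0,-3) + c_2e^(-3t)(-1,0,1) + c_3e^(t)(1,1,0).

x(t) = 4c_1e^(-4t) - c_2e^(-3t) + c_3e^(t), y(t) = c_3e^(t), z(t) = -3c_1e^(-4t) + c_2e^(-3t)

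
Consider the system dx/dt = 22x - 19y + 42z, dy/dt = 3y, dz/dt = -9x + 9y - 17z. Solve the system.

Coefficient matrix A = [[22, -19, 42], [0, 3, 0], [-9, 9, -17]].
det(A - λI) = 0 gives eigenvalues λ = 3, 4, 1.
For λ=3: eigenvector (1,1,0).
For λ=4: eigenvector (7,0,-3).
For λ=1: eigenvector (-2,0,1).
General solution: c_1e^(3t)(1,1,0) + c_2e^(4t)(7,0,-3) + c_3e^(t)(-2,0,1).

x(t) = c_1e^(3t) + 7c_2e^(4t) - 2c_3e^(t), y(t) = c_1e^(3t), z(t) = -3c_2e^(4t) + c_3e^(t)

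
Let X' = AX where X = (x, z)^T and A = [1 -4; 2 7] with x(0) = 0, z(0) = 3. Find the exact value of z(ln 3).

A = [[1,-4],[2,7]]; eigenvalues λ = 3, 5.
Eigenvectors: (2,-1) for λ=3, (1,-1) for λ=5.
From the initial condition, c_1 = 3, c_2 = -6.
z(ln 3) = (3)(3^3)(-1) + (-6)(3^5)(-1) = 1377.

1377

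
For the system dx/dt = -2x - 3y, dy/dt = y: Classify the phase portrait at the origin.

A = [[-2,-3],[0,1]]; det(A-λI) = λ^2 + λ - 2.
λ = -2, 1: opposite signs.

saddle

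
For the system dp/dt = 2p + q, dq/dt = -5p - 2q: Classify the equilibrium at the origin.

center

A = [[2,1],[-5,-2]]; det(A-λI) = λ^2 + 1.
λ = 0 ± i: zero real part.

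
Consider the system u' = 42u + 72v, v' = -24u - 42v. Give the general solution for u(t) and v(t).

Coefficient matrix A = [[42, 72], [-24, -42]].
Characteristic polynomial det(A - λI) = λ^2 - 36 = 0.
Eigenvalues λ = -6, 6.
For λ=-6: (A-λI) row 1 is [48, 72], so an eigenvector is (-3, 2).
For λ=6: (A-λI) row 1 is [36, 72], so an eigenvector is (2, -1).
General solution: K_1e^(-6t)(-3,2) + K_2e^(6t)(2,-1).

u(t) = -3K_1e^(-6t) + 2K_2e^(6t), v(t) = 2K_1e^(-6t) - K_2e^(6t)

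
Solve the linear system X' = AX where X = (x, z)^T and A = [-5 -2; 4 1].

Coefficient matrix A = [[-5, -2], [4, 1]].
Characteristic polynomial det(A - λI) = λ^2 + 4λ + 3 = 0.
Eigenvalues λ = -1, -3.
For λ=-1: (A-λI) row 1 is [-4, -2], so an eigenvector is (-1, 2).
For λ=-3: (A-λI) row 1 is [-2, -2], so an eigenvector is (-1, 1).
General solution: C_1e^(-t)(-1,2) + C_2e^(-3t)(-1,1).

x(t) = -C_1e^(-t) - C_2e^(-3t), z(t) = 2C_1e^(-t) + C_2e^(-3t)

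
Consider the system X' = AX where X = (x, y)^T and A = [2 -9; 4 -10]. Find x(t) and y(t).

x(t) = -3K_1e^(-4t) - 3K_2te^(-4t) - 2K_2e^(-4t), y(t) = -2K_1e^(-4t) - 2K_2te^(-4t) - K_2e^(-4t)

Coefficient matrix A = [[2, -9], [4, -10]].
Characteristic polynomial det(A - λI) = λ^2 + 8λ + 16 = 0.
Single eigenvalue λ = -4 with algebraic multiplicity 2.
Eigenvector v = (-3,-2); generalized eigenvector w with (A-λI)w=v is (-2,-1).
General solution: e^(-4t)[K_1·v + K_2·(t·v + w)].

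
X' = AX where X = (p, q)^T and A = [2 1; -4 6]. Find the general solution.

Coefficient matrix A = [[2, 1], [-4, 6]].
Characteristic polynomial det(A - λI) = λ^2 - 8λ + 16 = 0.
Single eigenvalue λ = 4 with algebraic multiplicity 2.
Eigenvector v = (1,2); generalized eigenvector w with (A-λI)w=v is (0,1).
General solution: e^(4t)[c_1·v + c_2·(t·v + w)].

p(t) = c_1e^(4t) + c_2te^(4t), q(t) = 2c_1e^(4t) + 2c_2te^(4t) + c_2e^(4t)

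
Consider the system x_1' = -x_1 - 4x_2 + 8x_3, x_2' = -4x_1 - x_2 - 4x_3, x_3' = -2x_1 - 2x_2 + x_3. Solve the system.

Coefficient matrix A = [[-1, -4, 8], [-4, -1, -4], [-2, -2, 1]].
det(A - λI) = 0 gives eigenvalues λ = -1, 3, -3.
For λ=-1: eigenvector (1,-2,-1).
For λ=3: eigenvector (1,-1,0).
For λ=-3: eigenvector (0,2,1).
General solution: K_1e^(-t)(1,-2,-1) + K_2e^(3t)(1,-1,0) + K_3e^(-3t)(0,2,1).

x_1(t) = K_1e^(-t) + K_2e^(3t), x_2(t) = -2K_1e^(-t) - K_2e^(3t) + 2K_3e^(-3t), x_3(t) = -K_1e^(-t) + K_3e^(-3t)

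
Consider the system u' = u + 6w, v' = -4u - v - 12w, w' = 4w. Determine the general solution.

Coefficient matrix A = [[1, 0, 6], [-4, -1, -12], [0, 0, 4]].
det(A - λI) = 0 gives eigenvalues λ = 1, -1, 4.
For λ=1: eigenvector (1,-2,0).
For λ=-1: eigenvector (0,1,0).
For λ=4: eigenvector (2,-4,1).
General solution: C_1e^(t)(1,-2,0) + C_2e^(-t)(0,1,0) + C_3e^(4t)(2,-4,1).

u(t) = C_1e^(t) + 2C_3e^(4t), v(t) = -2C_1e^(t) + C_2e^(-t) - 4C_3e^(4t), w(t) = C_3e^(4t)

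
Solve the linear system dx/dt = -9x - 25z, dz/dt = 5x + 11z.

x(t) = -C_1e^(t)sin(5t) - 2C_1e^(t)cos(5t) - 2C_2e^(t)sin(5t) + C_2e^(t)cos(5t), z(t) = C_1e^(t)cos(5t) + C_2e^(t)sin(5t)

Coefficient matrix A = [[-9, -25], [5, 11]].
Characteristic polynomial det(A - λI) = λ^2 - 2λ + 26 = 0.
Eigenvalues λ = 1 ± 5i (complex conjugate pair).
For λ=1+5i: an eigenvector is (-2,1) - i(-1,0) = (-2 + i, 1).
A real fundamental pair from Re and Im of e^((1+5i)t)v: X_1 = e^(t)(cos(5t)·(-2,1) + sin(5t)·(-1,0)), X_2 = e^(t)(sin(5t)·(-2,1) - cos(5t)·(-1,0)).
General solution: C_1X_1 + C_2X_2.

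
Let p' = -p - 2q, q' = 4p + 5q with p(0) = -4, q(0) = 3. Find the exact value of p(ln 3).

A = [[-1,-2],[4,5]]; eigenvalues λ = 1, 3.
Eigenvectors: (-1,1) for λ=1, (-1,2) for λ=3.
From the initial condition, c_1 = 5, c_2 = -1.
p(ln 3) = (5)(3^1)(-1) + (-1)(3^3)(-1) = 12.

12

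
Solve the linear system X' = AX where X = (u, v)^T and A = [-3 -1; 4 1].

u(t) = -c_1e^(-t) - c_2te^(-t) - c_2e^(-t), v(t) = 2c_1e^(-t) + 2c_2te^(-t) + 3c_2e^(-t)

Coefficient matrix A = [[-3, -1], [4, 1]].
Characteristic polynomial det(A - λI) = λ^2 + 2λ + 1 = 0.
Single eigenvalue λ = -1 with algebraic multiplicity 2.
Eigenvector v = (-1,2); generalized eigenvector w with (A-λI)w=v is (-1,3).
General solution: e^(-t)[c_1·v + c_2·(t·v + w)].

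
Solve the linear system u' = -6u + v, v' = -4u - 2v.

Coefficient matrix A = [[-6, 1], [-4, -2]].
Characteristic polynomial det(A - λI) = λ^2 + 8λ + 16 = 0.
Single eigenvalue λ = -4 with algebraic multiplicity 2.
Eigenvector v = (1,2); generalized eigenvector w with (A-λI)w=v is (-1,-1).
General solution: e^(-4t)[K_1·v + K_2·(t·v + w)].

u(t) = K_1e^(-4t) + K_2te^(-4t) - K_2e^(-4t), v(t) = 2K_1e^(-4t) + 2K_2te^(-4t) - K_2e^(-4t)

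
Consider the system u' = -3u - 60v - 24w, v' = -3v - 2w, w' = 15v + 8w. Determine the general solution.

u(t) = C_1e^(-3t) - 2C_3e^(3t), v(t) = -2C_2e^(2t) - C_3e^(3t), w(t) = 5C_2e^(2t) + 3C_3e^(3t)

Coefficient matrix A = [[-3, -60, -24], [0, -3, -2], [0, 15, 8]].
det(A - λI) = 0 gives eigenvalues λ = -3, 2, 3.
For λ=-3: eigenvector (1,0,0).
For λ=2: eigenvector (0,-2,5).
For λ=3: eigenvector (-2,-1,3).
General solution: C_1e^(-3t)(1,0,0) + C_2e^(2t)(0,-2,5) + C_3e^(3t)(-2,-1,3).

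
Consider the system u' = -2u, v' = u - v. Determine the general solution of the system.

u(t) = -c_2e^(-2t), v(t) = c_1e^(-t) + c_2e^(-2t)

Coefficient matrix A = [[-2, 0], [1, -1]].
Characteristic polynomial det(A - λI) = λ^2 + 3λ + 2 = 0.
Eigenvalues λ = -1, -2.
For λ=-1: (A-λI) row 1 is [-1, 0], so an eigenvector is (0, 1).
For λ=-2: (A-λI) row 2 is [1, 1], so an eigenvector is (-1, 1).
General solution: c_1e^(-t)(0,1) + c_2e^(-2t)(-1,1).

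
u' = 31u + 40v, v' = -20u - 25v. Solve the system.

Coefficient matrix A = [[31, 40], [-20, -25]].
Characteristic polynomial det(A - λI) = λ^2 - 6λ + 25 = 0.
Eigenvalues λ = 3 ± 4i (complex conjugate pair).
For λ=3+4i: an eigenvector is (-3,2) - i(-1,1) = (-3 + i, 2 - i).
A real fundamental pair from Re and Im of e^((3+4i)t)v: X_1 = e^(3t)(cos(4t)·(-3,2) + sin(4t)·(-1,1)), X_2 = e^(3t)(sin(4t)·(-3,2) - cos(4t)·(-1,1)).
General solution: K_1X_1 + K_2X_2.

u(t) = -K_1e^(3t)sin(4t) - 3K_1e^(3t)cos(4t) - 3K_2e^(3t)sin(4t) + K_2e^(3t)cos(4t), v(t) = K_1e^(3t)sin(4t) + 2K_1e^(3t)cos(4t) + 2K_2e^(3t)sin(4t) - K_2e^(3t)cos(4t)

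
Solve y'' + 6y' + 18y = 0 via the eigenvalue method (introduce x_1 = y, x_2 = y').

y(t) = C_1e^(-3t)cos(3t) + C_2e^(-3t)sin(3t)

Let x_1 = y, x_2 = y'. Then x_1' = x_2 and x_2' = -18x_1 - 6x_2.
A = [[0,1],[-18,-6]]; det(A-λI) = λ^2 + 6λ + 18.
Eigenvalues λ = -3 ± 3i.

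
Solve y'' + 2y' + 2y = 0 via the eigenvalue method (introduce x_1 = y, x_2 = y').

Let x_1 = y, x_2 = y'. Then x_1' = x_2 and x_2' = -2x_1 - 2x_2.
A = [[0,1],[-2,-2]]; det(A-λI) = λ^2 + 2λ + 2.
Eigenvalues λ = -1 ± i.

y(t) = c_1e^(-t)cos(t) + c_2e^(-t)sin(t)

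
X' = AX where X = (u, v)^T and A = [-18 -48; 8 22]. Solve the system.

Coefficient matrix A = [[-18, -48], [8, 22]].
Characteristic polynomial det(A - λI) = λ^2 - 4λ - 12 = 0.
Eigenvalues λ = 6, -2.
For λ=6: (A-λI) row 1 is [-24, -48], so an eigenvector is (-2, 1).
For λ=-2: (A-λI) row 1 is [-16, -48], so an eigenvector is (3, -1).
General solution: c_1e^(6t)(-2,1) + c_2e^(-2t)(3,-1).

u(t) = -2c_1e^(6t) + 3c_2e^(-2t), v(t) = c_1e^(6t) - c_2e^(-2t)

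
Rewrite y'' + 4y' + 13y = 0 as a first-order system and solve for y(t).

Let x_1 = y, x_2 = y'. Then x_1' = x_2 and x_2' = -13x_1 - 4x_2.
A = [[0,1],[-13,-4]]; det(A-λI) = λ^2 + 4λ + 13.
Eigenvalues λ = -2 ± 3i.

y(t) = c_1e^(-2t)cos(3t) + c_2e^(-2t)sin(3t)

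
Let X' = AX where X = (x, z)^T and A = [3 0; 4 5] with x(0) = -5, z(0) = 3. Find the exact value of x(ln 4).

A = [[3,0],[4,5]]; eigenvalues λ = 3, 5.
Eigenvectors: (1,-2) for λ=3, (0,-1) for λ=5.
From the initial condition, c_1 = -5, c_2 = 7.
x(ln 4) = (-5)(4^3)(1) + (7)(4^5)(0) = -320.

-320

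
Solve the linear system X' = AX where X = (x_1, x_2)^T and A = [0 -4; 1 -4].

Coefficient matrix A = [[0, -4], [1, -4]].
Characteristic polynomial det(A - λI) = λ^2 + 4λ + 4 = 0.
Single eigenvalue λ = -2 with algebraic multiplicity 2.
Eigenvector v = (-2,-1); generalized eigenvector w with (A-λI)w=v is (1,1).
General solution: e^(-2t)[c_1·v + c_2·(t·v + w)].

x_1(t) = -2c_1e^(-2t) - 2c_2te^(-2t) + c_2e^(-2t), x_2(t) = -c_1e^(-2t) - c_2te^(-2t) + c_2e^(-2t)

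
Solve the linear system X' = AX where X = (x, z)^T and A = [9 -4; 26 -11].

x(t) = C_1e^(-t)sin(2t) + C_1e^(-t)cos(2t) + C_2e^(-t)sin(2t) - C_2e^(-t)cos(2t), z(t) = 3C_1e^(-t)sin(2t) + 2C_1e^(-t)cos(2t) + 2C_2e^(-t)sin(2t) - 3C_2e^(-t)cos(2t)

Coefficient matrix A = [[9, -4], [26, -11]].
Characteristic polynomial det(A - λI) = λ^2 + 2λ + 5 = 0.
Eigenvalues λ = -1 ± 2i (complex conjugate pair).
For λ=-1+2i: an eigenvector is (1,2) - i(1,3) = (1 - i, 2 - 3i).
A real fundamental pair from Re and Im of e^((-1+2i)t)v: X_1 = e^(-t)(cos(2t)·(1,2) + sin(2t)·(1,3)), X_2 = e^(-t)(sin(2t)·(1,2) - cos(2t)·(1,3)).
General solution: C_1X_1 + C_2X_2.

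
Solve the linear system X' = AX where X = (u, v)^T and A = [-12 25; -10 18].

u(t) = -c_1e^(3t)sin(5t) + 2c_1e^(3t)cos(5t) + 2c_2e^(3t)sin(5t) + c_2e^(3t)cos(5t), v(t) = -c_1e^(3t)sin(5t) + c_1e^(3t)cos(5t) + c_2e^(3t)sin(5t) + c_2e^(3t)cos(5t)

Coefficient matrix A = [[-12, 25], [-10, 18]].
Characteristic polynomial det(A - λI) = λ^2 - 6λ + 34 = 0.
Eigenvalues λ = 3 ± 5i (complex conjugate pair).
For λ=3+5i: an eigenvector is (2,1) - i(-1,-1) = (2 + i, 1 + i).
A real fundamental pair from Re and Im of e^((3+5i)t)v: X_1 = e^(3t)(cos(5t)·(2,1) + sin(5t)·(-1,-1)), X_2 = e^(3t)(sin(5t)·(2,1) - cos(5t)·(-1,-1)).
General solution: c_1X_1 + c_2X_2.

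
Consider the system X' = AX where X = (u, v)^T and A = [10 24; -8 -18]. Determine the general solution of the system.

u(t) = 3C_1e^(-6t) + 2C_2e^(-2t), v(t) = -2C_1e^(-6t) - C_2e^(-2t)

Coefficient matrix A = [[10, 24], [-8, -18]].
Characteristic polynomial det(A - λI) = λ^2 + 8λ + 12 = 0.
Eigenvalues λ = -6, -2.
For λ=-6: (A-λI) row 1 is [16, 24], so an eigenvector is (3, -2).
For λ=-2: (A-λI) row 1 is [12, 24], so an eigenvector is (2, -1).
General solution: C_1e^(-6t)(3,-2) + C_2e^(-2t)(2,-1).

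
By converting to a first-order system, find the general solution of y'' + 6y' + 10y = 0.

Let x_1 = y, x_2 = y'. Then x_1' = x_2 and x_2' = -10x_1 - 6x_2.
A = [[0,1],[-10,-6]]; det(A-λI) = λ^2 + 6λ + 10.
Eigenvalues λ = -3 ± i.

y(t) = K_1e^(-3t)cos(t) + K_2e^(-3t)sin(t)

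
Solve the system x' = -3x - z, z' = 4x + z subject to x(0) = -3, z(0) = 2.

x(t) = 4te^(-t) - 3e^(-t), z(t) = -8te^(-t) + 2e^(-t)

Coefficient matrix A = [[-3, -1], [4, 1]].
Characteristic polynomial det(A - λI) = λ^2 + 2λ + 1 = 0.
Single eigenvalue λ = -1 with algebraic multiplicity 2.
Eigenvector v = (1,-2); generalized eigenvector w with (A-λI)w=v is (-1,1).
General solution: e^(-t)[C_1·v + C_2·(t·v + w)].
Applying x(0)=-3, z(0)=2 gives C_1=1, C_2=4.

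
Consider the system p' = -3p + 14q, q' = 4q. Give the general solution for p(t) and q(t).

p(t) = -2c_1e^(4t) - c_2e^(-3t), q(t) = -c_1e^(4t)

Coefficient matrix A = [[-3, 14], [0, 4]].
Characteristic polynomial det(A - λI) = λ^2 - λ - 12 = 0.
Eigenvalues λ = 4, -3.
For λ=4: (A-λI) row 1 is [-7, 14], so an eigenvector is (-2, -1).
For λ=-3: (A-λI) row 1 is [0, 14], so an eigenvector is (-1, 0).
General solution: c_1e^(4t)(-2,-1) + c_2e^(-3t)(-1,0).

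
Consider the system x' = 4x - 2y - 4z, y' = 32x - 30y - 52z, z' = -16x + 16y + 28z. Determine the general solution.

x(t) = -C_1e^(4t) + C_2e^(2t), y(t) = -4C_1e^(4t) + C_2e^(2t) - 2C_3e^(-4t), z(t) = 2C_1e^(4t) + C_3e^(-4t)

Coefficient matrix A = [[4, -2, -4], [32, -30, -52], [-16, 16, 28]].
det(A - λI) = 0 gives eigenvalues λ = 4, 2, -4.
For λ=4: eigenvector (-1,-4,2).
For λ=2: eigenvector (1,1,0).
For λ=-4: eigenvector (0,-2,1).
General solution: C_1e^(4t)(-1,-4,2) + C_2e^(2t)(1,1,0) + C_3e^(-4t)(0,-2,1).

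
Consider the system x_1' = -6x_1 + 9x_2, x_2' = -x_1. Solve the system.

Coefficient matrix A = [[-6, 9], [-1, 0]].
Characteristic polynomial det(A - λI) = λ^2 + 6λ + 9 = 0.
Single eigenvalue λ = -3 with algebraic multiplicity 2.
Eigenvector v = (-3,-1); generalized eigenvector w with (A-λI)w=v is (-2,-1).
General solution: e^(-3t)[C_1·v + C_2·(t·v + w)].

x_1(t) = -3C_1e^(-3t) - 3C_2te^(-3t) - 2C_2e^(-3t), x_2(t) = -C_1e^(-3t) - C_2te^(-3t) - C_2e^(-3t)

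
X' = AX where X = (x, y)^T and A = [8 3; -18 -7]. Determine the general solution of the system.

x(t) = c_1e^(2t) + c_2e^(-t), y(t) = -2c_1e^(2t) - 3c_2e^(-t)

Coefficient matrix A = [[8, 3], [-18, -7]].
Characteristic polynomial det(A - λI) = λ^2 - λ - 2 = 0.
Eigenvalues λ = 2, -1.
For λ=2: (A-λI) row 1 is [6, 3], so an eigenvector is (1, -2).
For λ=-1: (A-λI) row 1 is [9, 3], so an eigenvector is (1, -3).
General solution: c_1e^(2t)(1,-2) + c_2e^(-t)(1,-3).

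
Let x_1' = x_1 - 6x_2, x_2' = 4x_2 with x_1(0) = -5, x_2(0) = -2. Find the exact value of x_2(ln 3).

-162

A = [[1,-6],[0,4]]; eigenvalues λ = 4, 1.
Eigenvectors: (2,-1) for λ=4, (-1,0) for λ=1.
From the initial condition, c_1 = 2, c_2 = 9.
x_2(ln 3) = (2)(3^4)(-1) + (9)(3^1)(0) = -162.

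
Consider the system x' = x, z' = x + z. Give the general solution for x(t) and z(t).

x(t) = c_2e^(t), z(t) = c_1e^(t) + c_2te^(t) + 2c_2e^(t)

Coefficient matrix A = [[1, 0], [1, 1]].
Characteristic polynomial det(A - λI) = λ^2 - 2λ + 1 = 0.
Single eigenvalue λ = 1 with algebraic multiplicity 2.
Eigenvector v = (0,1); generalized eigenvector w with (A-λI)w=v is (1,2).
General solution: e^(t)[c_1·v + c_2·(t·v + w)].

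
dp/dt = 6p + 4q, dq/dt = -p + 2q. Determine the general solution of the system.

Coefficient matrix A = [[6, 4], [-1, 2]].
Characteristic polynomial det(A - λI) = λ^2 - 8λ + 16 = 0.
Single eigenvalue λ = 4 with algebraic multiplicity 2.
Eigenvector v = (2,-1); generalized eigenvector w with (A-λI)w=v is (-1,1).
General solution: e^(4t)[K_1·v + K_2·(t·v + w)].

p(t) = 2K_1e^(4t) + 2K_2te^(4t) - K_2e^(4t), q(t) = -K_1e^(4t) - K_2te^(4t) + K_2e^(4t)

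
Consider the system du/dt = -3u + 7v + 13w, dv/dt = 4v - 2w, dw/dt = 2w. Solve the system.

Coefficient matrix A = [[-3, 7, 13], [0, 4, -2], [0, 0, 2]].
det(A - λI) = 0 gives eigenvalues λ = -3, 4, 2.
For λ=-3: eigenvector (1,0,0).
For λ=4: eigenvector (1,1,0).
For λ=2: eigenvector (4,1,1).
General solution: C_1e^(-3t)(1,0,0) + C_2e^(4t)(1,1,0) + C_3e^(2t)(4,1,1).

u(t) = C_1e^(-3t) + C_2e^(4t) + 4C_3e^(2t), v(t) = C_2e^(4t) + C_3e^(2t), w(t) = C_3e^(2t)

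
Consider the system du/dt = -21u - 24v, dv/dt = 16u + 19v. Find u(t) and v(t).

u(t) = 3c_1e^(-5t) - c_2e^(3t), v(t) = -2c_1e^(-5t) + c_2e^(3t)

Coefficient matrix A = [[-21, -24], [16, 19]].
Characteristic polynomial det(A - λI) = λ^2 + 2λ - 15 = 0.
Eigenvalues λ = -5, 3.
For λ=-5: (A-λI) row 1 is [-16, -24], so an eigenvector is (3, -2).
For λ=3: (A-λI) row 1 is [-24, -24], so an eigenvector is (-1, 1).
General solution: c_1e^(-5t)(3,-2) + c_2e^(3t)(-1,1).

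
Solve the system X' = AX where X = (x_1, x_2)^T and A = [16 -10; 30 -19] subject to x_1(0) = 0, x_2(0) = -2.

Coefficient matrix A = [[16, -10], [30, -19]].
Characteristic polynomial det(A - λI) = λ^2 + 3λ - 4 = 0.
Eigenvalues λ = -4, 1.
For λ=-4: (A-λI) row 1 is [20, -10], so an eigenvector is (-1, -2).
For λ=1: (A-λI) row 1 is [15, -10], so an eigenvector is (2, 3).
General solution: K_1e^(-4t)(-1,-2) + K_2e^(t)(2,3).
Applying x_1(0)=0, x_2(0)=-2 gives K_1=4, K_2=2.

x_1(t) = 4e^(t) - 4e^(-4t), x_2(t) = 6e^(t) - 8e^(-4t)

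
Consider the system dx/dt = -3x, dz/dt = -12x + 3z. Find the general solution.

Coefficient matrix A = [[-3, 0], [-12, 3]].
Characteristic polynomial det(A - λI) = λ^2 - 9 = 0.
Eigenvalues λ = -3, 3.
For λ=-3: (A-λI) row 2 is [-12, 6], so an eigenvector is (1, 2).
For λ=3: (A-λI) row 1 is [-6, 0], so an eigenvector is (0, 1).
General solution: K_1e^(-3t)(1,2) + K_2e^(3t)(0,1).

x(t) = K_1e^(-3t), z(t) = 2K_1e^(-3t) + K_2e^(3t)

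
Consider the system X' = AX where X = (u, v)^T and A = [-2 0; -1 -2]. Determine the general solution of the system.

Coefficient matrix A = [[-2, 0], [-1, -2]].
Characteristic polynomial det(A - λI) = λ^2 + 4λ + 4 = 0.
Single eigenvalue λ = -2 with algebraic multiplicity 2.
Eigenvector v = (0,1); generalized eigenvector w with (A-λI)w=v is (-1,-2).
General solution: e^(-2t)[c_1·v + c_2·(t·v + w)].

u(t) = -c_2e^(-2t), v(t) = c_1e^(-2t) + c_2te^(-2t) - 2c_2e^(-2t)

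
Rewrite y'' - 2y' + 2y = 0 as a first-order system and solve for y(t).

y(t) = c_1e^(t)cos(t) + c_2e^(t)sin(t)

Let x_1 = y, x_2 = y'. Then x_1' = x_2 and x_2' = -2x_1 + 2x_2.
A = [[0,1],[-2,2]]; det(A-λI) = λ^2 - 2λ + 2.
Eigenvalues λ = 1 ± i.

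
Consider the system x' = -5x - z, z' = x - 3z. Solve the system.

x(t) = -K_1e^(-4t) - K_2te^(-4t) + K_2e^(-4t), z(t) = K_1e^(-4t) + K_2te^(-4t)

Coefficient matrix A = [[-5, -1], [1, -3]].
Characteristic polynomial det(A - λI) = λ^2 + 8λ + 16 = 0.
Single eigenvalue λ = -4 with algebraic multiplicity 2.
Eigenvector v = (-1,1); generalized eigenvector w with (A-λI)w=v is (1,0).
General solution: e^(-4t)[K_1·v + K_2·(t·v + w)].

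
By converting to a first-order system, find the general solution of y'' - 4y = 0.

Let x_1 = y, x_2 = y'. Then x_1' = x_2 and x_2' = 4x_1.
A = [[0,1],[4,0]]; det(A-λI) = λ^2 - 4.
Eigenvalues λ = 2, -2 with eigenvectors (1,2), (1,-2).

y(t) = C_1e^(2t) + C_2e^(-2t)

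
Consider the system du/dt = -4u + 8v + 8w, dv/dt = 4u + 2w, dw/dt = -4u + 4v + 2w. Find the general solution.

u(t) = C_1e^(4t) - C_2e^(-4t), v(t) = C_1e^(4t) + 2C_2e^(-4t) - C_3e^(-2t), w(t) = -2C_2e^(-4t) + C_3e^(-2t)

Coefficient matrix A = [[-4, 8, 8], [4, 0, 2], [-4, 4, 2]].
det(A - λI) = 0 gives eigenvalues λ = 4, -4, -2.
For λ=4: eigenvector (1,1,0).
For λ=-4: eigenvector (-1,2,-2).
For λ=-2: eigenvector (0,-1,1).
General solution: C_1e^(4t)(1,1,0) + C_2e^(-4t)(-1,2,-2) + C_3e^(-2t)(0,-1,1).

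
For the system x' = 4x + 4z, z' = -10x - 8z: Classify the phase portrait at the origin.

A = [[4,4],[-10,-8]]; det(A-λI) = λ^2 + 4λ + 8.
λ = -2 ± 2i: negative real part.

stable spiral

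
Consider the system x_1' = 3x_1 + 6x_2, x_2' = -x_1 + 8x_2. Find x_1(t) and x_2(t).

Coefficient matrix A = [[3, 6], [-1, 8]].
Characteristic polynomial det(A - λI) = λ^2 - 11λ + 30 = 0.
Eigenvalues λ = 6, 5.
For λ=6: (A-λI) row 1 is [-3, 6], so an eigenvector is (2, 1).
For λ=5: (A-λI) row 1 is [-2, 6], so an eigenvector is (-3, -1).
General solution: C_1e^(6t)(2,1) + C_2e^(5t)(-3,-1).

x_1(t) = 2C_1e^(6t) - 3C_2e^(5t), x_2(t) = C_1e^(6t) - C_2e^(5t)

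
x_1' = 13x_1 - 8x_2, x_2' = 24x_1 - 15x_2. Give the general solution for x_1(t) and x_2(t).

Coefficient matrix A = [[13, -8], [24, -15]].
Characteristic polynomial det(A - λI) = λ^2 + 2λ - 3 = 0.
Eigenvalues λ = 1, -3.
For λ=1: (A-λI) row 1 is [12, -8], so an eigenvector is (2, 3).
For λ=-3: (A-λI) row 1 is [16, -8], so an eigenvector is (-1, -2).
General solution: K_1e^(t)(2,3) + K_2e^(-3t)(-1,-2).

x_1(t) = 2K_1e^(t) - K_2e^(-3t), x_2(t) = 3K_1e^(t) - 2K_2e^(-3t)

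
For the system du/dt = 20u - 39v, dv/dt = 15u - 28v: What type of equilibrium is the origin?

stable spiral

A = [[20,-39],[15,-28]]; det(A-λI) = λ^2 + 8λ + 25.
λ = -4 ± 3i: negative real part.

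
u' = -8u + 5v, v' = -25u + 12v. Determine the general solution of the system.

Coefficient matrix A = [[-8, 5], [-25, 12]].
Characteristic polynomial det(A - λI) = λ^2 - 4λ + 29 = 0.
Eigenvalues λ = 2 ± 5i (complex conjugate pair).
For λ=2+5i: an eigenvector is (0,-1) - i(-1,-2) = (0 + i, -1 + 2i).
A real fundamental pair from Re and Im of e^((2+5i)t)v: X_1 = e^(2t)(cos(5t)·(0,-1) + sin(5t)·(-1,-2)), X_2 = e^(2t)(sin(5t)·(0,-1) - cos(5t)·(-1,-2)).
General solution: K_1X_1 + K_2X_2.

u(t) = -K_1e^(2t)sin(5t) + K_2e^(2t)cos(5t), v(t) = -2K_1e^(2t)sin(5t) - K_1e^(2t)cos(5t) - K_2e^(2t)sin(5t) + 2K_2e^(2t)cos(5t)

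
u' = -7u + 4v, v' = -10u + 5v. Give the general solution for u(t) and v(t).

u(t) = -K_1e^(-t)sin(2t) - K_1e^(-t)cos(2t) - K_2e^(-t)sin(2t) + K_2e^(-t)cos(2t), v(t) = -K_1e^(-t)sin(2t) - 2K_1e^(-t)cos(2t) - 2K_2e^(-t)sin(2t) + K_2e^(-t)cos(2t)

Coefficient matrix A = [[-7, 4], [-10, 5]].
Characteristic polynomial det(A - λI) = λ^2 + 2λ + 5 = 0.
Eigenvalues λ = -1 ± 2i (complex conjugate pair).
For λ=-1+2i: an eigenvector is (-1,-2) - i(-1,-1) = (-1 + i, -2 + i).
A real fundamental pair from Re and Im of e^((-1+2i)t)v: X_1 = e^(-t)(cos(2t)·(-1,-2) + sin(2t)·(-1,-1)), X_2 = e^(-t)(sin(2t)·(-1,-2) - cos(2t)·(-1,-1)).
General solution: K_1X_1 + K_2X_2.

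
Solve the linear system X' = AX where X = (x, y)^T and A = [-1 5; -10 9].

Coefficient matrix A = [[-1, 5], [-10, 9]].
Characteristic polynomial det(A - λI) = λ^2 - 8λ + 41 = 0.
Eigenvalues λ = 4 ± 5i (complex conjugate pair).
For λ=4+5i: an eigenvector is (1,1) - i(0,-1) = (1, 1 + i).
A real fundamental pair from Re and Im of e^((4+5i)t)v: X_1 = e^(4t)(cos(5t)·(1,1) + sin(5t)·(0,-1)), X_2 = e^(4t)(sin(5t)·(1,1) - cos(5t)·(0,-1)).
General solution: K_1X_1 + K_2X_2.

x(t) = K_1e^(4t)cos(5t) + K_2e^(4t)sin(5t), y(t) = -K_1e^(4t)sin(5t) + K_1e^(4t)cos(5t) + K_2e^(4t)sin(5t) + K_2e^(4t)cos(5t)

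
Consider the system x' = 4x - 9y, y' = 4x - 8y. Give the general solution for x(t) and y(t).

Coefficient matrix A = [[4, -9], [4, -8]].
Characteristic polynomial det(A - λI) = λ^2 + 4λ + 4 = 0.
Single eigenvalue λ = -2 with algebraic multiplicity 2.
Eigenvector v = (-3,-2); generalized eigenvector w with (A-λI)w=v is (1,1).
General solution: e^(-2t)[c_1·v + c_2·(t·v + w)].

x(t) = -3c_1e^(-2t) - 3c_2te^(-2t) + c_2e^(-2t), y(t) = -2c_1e^(-2t) - 2c_2te^(-2t) + c_2e^(-2t)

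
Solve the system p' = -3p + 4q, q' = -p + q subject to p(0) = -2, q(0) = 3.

Coefficient matrix A = [[-3, 4], [-1, 1]].
Characteristic polynomial det(A - λI) = λ^2 + 2λ + 1 = 0.
Single eigenvalue λ = -1 with algebraic multiplicity 2.
Eigenvector v = (-2,-1); generalized eigenvector w with (A-λI)w=v is (-3,-2).
General solution: e^(-t)[c_1·v + c_2·(t·v + w)].
Applying p(0)=-2, q(0)=3 gives c_1=13, c_2=-8.

p(t) = 16te^(-t) - 2e^(-t), q(t) = 8te^(-t) + 3e^(-t)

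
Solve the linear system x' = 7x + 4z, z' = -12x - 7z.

x(t) = -K_1e^(-t) - 2K_2e^(t), z(t) = 2K_1e^(-t) + 3K_2e^(t)

Coefficient matrix A = [[7, 4], [-12, -7]].
Characteristic polynomial det(A - λI) = λ^2 - 1 = 0.
Eigenvalues λ = -1, 1.
For λ=-1: (A-λI) row 1 is [8, 4], so an eigenvector is (-1, 2).
For λ=1: (A-λI) row 1 is [6, 4], so an eigenvector is (-2, 3).
General solution: K_1e^(-t)(-1,2) + K_2e^(t)(-2,3).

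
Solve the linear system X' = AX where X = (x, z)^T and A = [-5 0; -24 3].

x(t) = C_2e^(-5t), z(t) = C_1e^(3t) + 3C_2e^(-5t)

Coefficient matrix A = [[-5, 0], [-24, 3]].
Characteristic polynomial det(A - λI) = λ^2 + 2λ - 15 = 0.
Eigenvalues λ = 3, -5.
For λ=3: (A-λI) row 1 is [-8, 0], so an eigenvector is (0, 1).
For λ=-5: (A-λI) row 2 is [-24, 8], so an eigenvector is (1, 3).
General solution: C_1e^(3t)(0,1) + C_2e^(-5t)(1,3).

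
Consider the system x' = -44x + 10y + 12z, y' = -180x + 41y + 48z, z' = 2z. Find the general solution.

Coefficient matrix A = [[-44, 10, 12], [-180, 41, 48], [0, 0, 2]].
det(A - λI) = 0 gives eigenvalues λ = -4, 1, 2.
For λ=-4: eigenvector (1,4,0).
For λ=1: eigenvector (2,9,0).
For λ=2: eigenvector (2,8,1).
General solution: C_1e^(-4t)(1,4,0) + C_2e^(t)(2,9,0) + C_3e^(2t)(2,8,1).

x(t) = C_1e^(-4t) + 2C_2e^(t) + 2C_3e^(2t), y(t) = 4C_1e^(-4t) + 9C_2e^(t) + 8C_3e^(2t), z(t) = C_3e^(2t)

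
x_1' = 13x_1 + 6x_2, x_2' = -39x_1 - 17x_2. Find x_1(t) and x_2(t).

Coefficient matrix A = [[13, 6], [-39, -17]].
Characteristic polynomial det(A - λI) = λ^2 + 4λ + 13 = 0.
Eigenvalues λ = -2 ± 3i (complex conjugate pair).
For λ=-2+3i: an eigenvector is (-1,2) - i(-1,3) = (-1 + i, 2 - 3i).
A real fundamental pair from Re and Im of e^((-2+3i)t)v: X_1 = e^(-2t)(cos(3t)·(-1,2) + sin(3t)·(-1,3)), X_2 = e^(-2t)(sin(3t)·(-1,2) - cos(3t)·(-1,3)).
General solution: K_1X_1 + K_2X_2.

x_1(t) = -K_1e^(-2t)sin(3t) - K_1e^(-2t)cos(3t) - K_2e^(-2t)sin(3t) + K_2e^(-2t)cos(3t), x_2(t) = 3K_1e^(-2t)sin(3t) + 2K_1e^(-2t)cos(3t) + 2K_2e^(-2t)sin(3t) - 3K_2e^(-2t)cos(3t)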